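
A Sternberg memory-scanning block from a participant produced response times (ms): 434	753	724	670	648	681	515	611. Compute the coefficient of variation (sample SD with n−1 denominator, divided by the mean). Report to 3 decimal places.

0.170

n = 8, Σ = 5036, M = 629.5000
Σ(x−M)² = 80490.000; s = √(80490.000/7) = 107.2314
CV = 107.2314 / 629.5000 = 0.17034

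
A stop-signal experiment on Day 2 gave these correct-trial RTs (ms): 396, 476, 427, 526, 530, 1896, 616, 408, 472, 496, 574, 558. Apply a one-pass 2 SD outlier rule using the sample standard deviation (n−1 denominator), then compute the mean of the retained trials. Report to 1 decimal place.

n = 12, ΣRT = 7375, M = 614.583
Σ(x−M)² = 1841120.92; s = √(1841120.92/11) = 409.114
Cutoffs: 614.583 ± 2·409.114 → [-203.6, 1432.8]
Outside: 1896 → excluded.
Retained (n=11): Σ = 5479, mean = 5479/11 = 498.091

498.1 ms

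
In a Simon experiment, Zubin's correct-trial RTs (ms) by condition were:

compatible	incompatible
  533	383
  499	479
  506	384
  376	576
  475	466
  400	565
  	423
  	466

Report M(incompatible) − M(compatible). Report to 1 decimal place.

M(compatible) = 2789/6 = 464.833
M(incompatible) = 3742/8 = 467.750
Difference = 467.750 − 464.833 = 2.917 ms

2.9 ms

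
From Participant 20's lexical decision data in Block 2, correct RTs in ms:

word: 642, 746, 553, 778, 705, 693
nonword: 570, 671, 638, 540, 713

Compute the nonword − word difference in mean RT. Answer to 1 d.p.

M(word) = 4117/6 = 686.167
M(nonword) = 3132/5 = 626.400
Difference = 626.400 − 686.167 = -59.767 ms

-59.8 ms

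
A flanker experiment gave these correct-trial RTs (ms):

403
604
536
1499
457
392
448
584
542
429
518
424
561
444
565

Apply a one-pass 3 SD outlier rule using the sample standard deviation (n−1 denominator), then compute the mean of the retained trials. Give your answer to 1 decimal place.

493.4 ms

n = 15, ΣRT = 8406, M = 560.400
Σ(x−M)² = 1012059.60; s = √(1012059.60/14) = 268.868
Cutoffs: 560.400 ± 3·268.868 → [-246.2, 1367.0]
Outside: 1499 → excluded.
Retained (n=14): Σ = 6907, mean = 6907/14 = 493.357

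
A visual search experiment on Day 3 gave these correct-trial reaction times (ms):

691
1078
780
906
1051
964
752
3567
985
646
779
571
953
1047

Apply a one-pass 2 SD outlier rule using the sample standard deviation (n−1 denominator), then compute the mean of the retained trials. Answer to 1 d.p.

n = 14, ΣRT = 14770, M = 1055.000
Σ(x−M)² = 7134182.00; s = √(7134182.00/13) = 740.799
Cutoffs: 1055.000 ± 2·740.799 → [-426.6, 2536.6]
Outside: 3567 → excluded.
Retained (n=13): Σ = 11203, mean = 11203/13 = 861.769

861.8 ms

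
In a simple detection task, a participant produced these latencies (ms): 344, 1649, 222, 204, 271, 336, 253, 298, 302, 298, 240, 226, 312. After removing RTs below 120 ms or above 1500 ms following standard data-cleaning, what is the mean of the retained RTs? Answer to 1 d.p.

275.5 ms

Excluded: 1649
Retained (n=12): Σ = 3306
Mean = 3306/12 = 275.5000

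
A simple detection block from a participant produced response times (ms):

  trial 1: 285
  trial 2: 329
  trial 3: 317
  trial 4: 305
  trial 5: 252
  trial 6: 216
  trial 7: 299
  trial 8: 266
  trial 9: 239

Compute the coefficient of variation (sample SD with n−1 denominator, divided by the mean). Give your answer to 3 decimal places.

n = 9, Σ = 2508, M = 278.6667
Σ(x−M)² = 11522.000; s = √(11522.000/8) = 37.9506
CV = 37.9506 / 278.6667 = 0.13619

0.136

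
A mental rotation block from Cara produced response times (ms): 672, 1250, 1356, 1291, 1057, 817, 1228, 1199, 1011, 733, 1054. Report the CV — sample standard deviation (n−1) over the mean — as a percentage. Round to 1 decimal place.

n = 11, Σ = 11668, M = 1060.7273
Σ(x−M)² = 543584.182; s = √(543584.182/10) = 233.1489
CV = 233.1489 / 1060.7273 = 0.21980 = 21.980%

22.0%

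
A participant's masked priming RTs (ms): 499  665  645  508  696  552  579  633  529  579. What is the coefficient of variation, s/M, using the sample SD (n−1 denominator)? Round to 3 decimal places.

0.116

n = 10, Σ = 5885, M = 588.5000
Σ(x−M)² = 42124.500; s = √(42124.500/9) = 68.4142
CV = 68.4142 / 588.5000 = 0.11625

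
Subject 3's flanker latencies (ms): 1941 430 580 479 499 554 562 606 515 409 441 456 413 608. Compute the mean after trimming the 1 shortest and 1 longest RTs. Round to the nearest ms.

512 ms

Sorted: 409, 413, 430, 441, 456, 479, 499, 515, 554, 562, 580, 606, 608, 1941
Drop lowest 1 (409) and highest 1 (1941)
Remaining (n=12): Σ = 6143, mean = 6143/12 = 511.917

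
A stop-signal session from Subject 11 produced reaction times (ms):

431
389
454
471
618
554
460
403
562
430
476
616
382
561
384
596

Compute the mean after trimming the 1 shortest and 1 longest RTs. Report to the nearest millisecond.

485 ms

Sorted: 382, 384, 389, 403, 430, 431, 454, 460, 471, 476, 554, 561, 562, 596, 616, 618
Drop lowest 1 (382) and highest 1 (618)
Remaining (n=14): Σ = 6787, mean = 6787/14 = 484.786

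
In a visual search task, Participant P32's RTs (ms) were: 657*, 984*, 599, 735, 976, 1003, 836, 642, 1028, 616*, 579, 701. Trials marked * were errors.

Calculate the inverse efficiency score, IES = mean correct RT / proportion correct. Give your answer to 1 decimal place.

Correct trials (n=9): 599, 735, 976, 1003, 836, 642, 1028, 579, 701
Mean correct RT = 7099/9 = 788.7778 ms
Proportion correct = 9/12
IES = 788.7778 / (9/12) = 1051.704 ms

1051.7 ms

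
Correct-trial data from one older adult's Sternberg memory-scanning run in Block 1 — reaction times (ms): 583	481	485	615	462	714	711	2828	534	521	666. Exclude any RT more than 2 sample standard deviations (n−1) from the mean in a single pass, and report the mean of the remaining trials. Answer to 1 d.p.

n = 11, ΣRT = 8600, M = 781.818
Σ(x−M)² = 4687561.64; s = √(4687561.64/10) = 684.658
Cutoffs: 781.818 ± 2·684.658 → [-587.5, 2151.1]
Outside: 2828 → excluded.
Retained (n=10): Σ = 5772, mean = 5772/10 = 577.200

577.2 ms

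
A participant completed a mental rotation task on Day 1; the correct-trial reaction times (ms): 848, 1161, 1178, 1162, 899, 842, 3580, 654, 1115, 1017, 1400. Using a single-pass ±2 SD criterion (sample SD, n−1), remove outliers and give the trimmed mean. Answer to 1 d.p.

1027.6 ms

n = 11, ΣRT = 13856, M = 1259.636
Σ(x−M)² = 6350226.55; s = √(6350226.55/10) = 796.883
Cutoffs: 1259.636 ± 2·796.883 → [-334.1, 2853.4]
Outside: 3580 → excluded.
Retained (n=10): Σ = 10276, mean = 10276/10 = 1027.600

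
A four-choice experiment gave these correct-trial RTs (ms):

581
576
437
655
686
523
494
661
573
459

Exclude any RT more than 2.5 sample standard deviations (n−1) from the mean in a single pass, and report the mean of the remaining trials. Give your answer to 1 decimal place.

n = 10, ΣRT = 5645, M = 564.500
Σ(x−M)² = 66820.50; s = √(66820.50/9) = 86.166
Cutoffs: 564.500 ± 2.5·86.166 → [349.1, 779.9]
No RTs fall outside the cutoffs; all 10 retained. Mean = 5645/10 = 564.500

564.5 ms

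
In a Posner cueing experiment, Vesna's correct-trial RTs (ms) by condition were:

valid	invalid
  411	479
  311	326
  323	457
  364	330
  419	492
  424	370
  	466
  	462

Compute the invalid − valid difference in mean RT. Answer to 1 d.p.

47.4 ms

M(valid) = 2252/6 = 375.333
M(invalid) = 3382/8 = 422.750
Difference = 422.750 − 375.333 = 47.417 ms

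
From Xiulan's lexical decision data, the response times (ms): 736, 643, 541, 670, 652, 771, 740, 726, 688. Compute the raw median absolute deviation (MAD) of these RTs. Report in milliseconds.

45 ms

Sorted: 541, 643, 652, 670, 688, 726, 736, 740, 771 → median = 688
|x − 688|: 48, 45, 147, 18, 36, 83, 52, 38, 0
Sorted deviations: 0, 18, 36, 38, 45, 48, 52, 83, 147 → MAD = 45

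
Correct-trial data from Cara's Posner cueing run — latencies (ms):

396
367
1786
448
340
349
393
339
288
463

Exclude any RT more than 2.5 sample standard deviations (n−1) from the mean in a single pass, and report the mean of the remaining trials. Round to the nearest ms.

376 ms

n = 10, ΣRT = 5169, M = 516.900
Σ(x−M)² = 1814232.90; s = √(1814232.90/9) = 448.978
Cutoffs: 516.900 ± 2.5·448.978 → [-605.5, 1639.3]
Outside: 1786 → excluded.
Retained (n=9): Σ = 3383, mean = 3383/9 = 375.889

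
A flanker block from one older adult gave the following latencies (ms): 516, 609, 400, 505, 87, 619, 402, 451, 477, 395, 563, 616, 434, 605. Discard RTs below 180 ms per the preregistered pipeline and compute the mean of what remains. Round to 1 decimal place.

Excluded: 87
Retained (n=13): Σ = 6592
Mean = 6592/13 = 507.0769

507.1 ms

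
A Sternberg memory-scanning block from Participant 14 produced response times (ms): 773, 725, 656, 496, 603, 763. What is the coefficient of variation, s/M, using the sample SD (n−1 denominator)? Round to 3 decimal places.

0.160

n = 6, Σ = 4016, M = 669.3333
Σ(x−M)² = 57241.333; s = √(57241.333/5) = 106.9966
CV = 106.9966 / 669.3333 = 0.15986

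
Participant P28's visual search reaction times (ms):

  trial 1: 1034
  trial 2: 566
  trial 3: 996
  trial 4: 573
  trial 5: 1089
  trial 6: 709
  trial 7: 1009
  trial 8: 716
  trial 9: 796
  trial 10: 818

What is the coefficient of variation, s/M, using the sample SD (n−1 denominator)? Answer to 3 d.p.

0.232

n = 10, Σ = 8306, M = 830.6000
Σ(x−M)² = 332972.400; s = √(332972.400/9) = 192.3459
CV = 192.3459 / 830.6000 = 0.23157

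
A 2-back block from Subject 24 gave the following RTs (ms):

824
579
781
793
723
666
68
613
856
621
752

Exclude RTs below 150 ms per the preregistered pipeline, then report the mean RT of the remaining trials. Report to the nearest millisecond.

Excluded: 68
Retained (n=10): Σ = 7208
Mean = 7208/10 = 720.8000

721 ms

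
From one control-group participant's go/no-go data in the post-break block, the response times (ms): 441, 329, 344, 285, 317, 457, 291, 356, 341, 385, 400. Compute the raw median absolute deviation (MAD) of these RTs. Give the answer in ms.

Sorted: 285, 291, 317, 329, 341, 344, 356, 385, 400, 441, 457 → median = 344
|x − 344|: 97, 15, 0, 59, 27, 113, 53, 12, 3, 41, 56
Sorted deviations: 0, 3, 12, 15, 27, 41, 53, 56, 59, 97, 113 → MAD = 41

41 ms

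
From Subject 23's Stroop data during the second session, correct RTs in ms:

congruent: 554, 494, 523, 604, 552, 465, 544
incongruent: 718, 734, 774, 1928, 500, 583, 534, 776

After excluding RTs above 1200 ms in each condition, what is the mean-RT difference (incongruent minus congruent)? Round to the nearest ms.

incongruent: exclude 1928
M(congruent) = 3736/7 = 533.714
M(incongruent) = 4619/7 = 659.857
Difference = 659.857 − 533.714 = 126.143 ms

126 ms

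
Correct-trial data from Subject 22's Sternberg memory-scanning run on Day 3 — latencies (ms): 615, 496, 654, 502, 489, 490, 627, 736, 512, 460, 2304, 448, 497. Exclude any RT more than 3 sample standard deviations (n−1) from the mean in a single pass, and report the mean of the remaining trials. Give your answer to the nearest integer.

n = 13, ΣRT = 8830, M = 679.231
Σ(x−M)² = 2950272.31; s = √(2950272.31/12) = 495.839
Cutoffs: 679.231 ± 3·495.839 → [-808.3, 2166.7]
Outside: 2304 → excluded.
Retained (n=12): Σ = 6526, mean = 6526/12 = 543.833

544 ms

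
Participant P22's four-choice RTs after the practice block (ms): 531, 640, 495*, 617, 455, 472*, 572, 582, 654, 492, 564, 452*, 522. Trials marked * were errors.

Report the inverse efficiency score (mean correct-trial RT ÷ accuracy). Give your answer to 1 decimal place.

Correct trials (n=10): 531, 640, 617, 455, 572, 582, 654, 492, 564, 522
Mean correct RT = 5629/10 = 562.9000 ms
Proportion correct = 10/13
IES = 562.9000 / (10/13) = 731.770 ms

731.8 ms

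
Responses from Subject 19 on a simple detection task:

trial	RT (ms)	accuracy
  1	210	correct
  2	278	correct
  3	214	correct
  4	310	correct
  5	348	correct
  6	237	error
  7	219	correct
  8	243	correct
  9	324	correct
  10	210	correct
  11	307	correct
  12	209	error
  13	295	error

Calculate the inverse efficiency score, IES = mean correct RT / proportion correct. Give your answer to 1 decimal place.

346.2 ms

Correct trials (n=10): 210, 278, 214, 310, 348, 219, 243, 324, 210, 307
Mean correct RT = 2663/10 = 266.3000 ms
Proportion correct = 10/13
IES = 266.3000 / (10/13) = 346.190 ms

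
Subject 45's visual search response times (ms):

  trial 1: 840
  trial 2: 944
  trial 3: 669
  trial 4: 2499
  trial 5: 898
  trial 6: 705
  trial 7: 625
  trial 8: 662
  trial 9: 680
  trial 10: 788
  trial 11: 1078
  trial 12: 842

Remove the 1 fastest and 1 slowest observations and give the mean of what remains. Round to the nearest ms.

Sorted: 625, 662, 669, 680, 705, 788, 840, 842, 898, 944, 1078, 2499
Drop lowest 1 (625) and highest 1 (2499)
Remaining (n=10): Σ = 8106, mean = 8106/10 = 810.600

811 ms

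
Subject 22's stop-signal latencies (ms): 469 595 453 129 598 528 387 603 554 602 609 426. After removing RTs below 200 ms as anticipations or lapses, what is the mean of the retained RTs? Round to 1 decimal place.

Excluded: 129
Retained (n=11): Σ = 5824
Mean = 5824/11 = 529.4545

529.5 ms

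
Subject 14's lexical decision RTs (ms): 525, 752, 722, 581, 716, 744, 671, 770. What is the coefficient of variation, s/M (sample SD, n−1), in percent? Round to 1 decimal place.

12.8%

n = 8, Σ = 5481, M = 685.1250
Σ(x−M)² = 54136.875; s = √(54136.875/7) = 87.9422
CV = 87.9422 / 685.1250 = 0.12836 = 12.836%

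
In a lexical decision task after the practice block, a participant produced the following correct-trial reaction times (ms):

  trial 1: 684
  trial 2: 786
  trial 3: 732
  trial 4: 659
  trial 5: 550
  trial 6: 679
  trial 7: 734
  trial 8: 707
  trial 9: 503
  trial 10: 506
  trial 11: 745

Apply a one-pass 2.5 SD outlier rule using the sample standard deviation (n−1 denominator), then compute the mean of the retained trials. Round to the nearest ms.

662 ms

n = 11, ΣRT = 7285, M = 662.273
Σ(x−M)² = 97316.18; s = √(97316.18/10) = 98.649
Cutoffs: 662.273 ± 2.5·98.649 → [415.7, 908.9]
No RTs fall outside the cutoffs; all 11 retained. Mean = 7285/11 = 662.273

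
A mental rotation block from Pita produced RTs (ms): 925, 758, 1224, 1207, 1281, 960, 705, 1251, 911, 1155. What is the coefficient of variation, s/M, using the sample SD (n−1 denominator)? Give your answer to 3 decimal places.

n = 10, Σ = 10377, M = 1037.7000
Σ(x−M)² = 405534.100; s = √(405534.100/9) = 212.2719
CV = 212.2719 / 1037.7000 = 0.20456

0.205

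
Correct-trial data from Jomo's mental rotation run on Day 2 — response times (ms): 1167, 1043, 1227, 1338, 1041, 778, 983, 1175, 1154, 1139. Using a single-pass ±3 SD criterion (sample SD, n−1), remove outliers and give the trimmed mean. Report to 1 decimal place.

1104.5 ms

n = 10, ΣRT = 11045, M = 1104.500
Σ(x−M)² = 211224.50; s = √(211224.50/9) = 153.197
Cutoffs: 1104.500 ± 3·153.197 → [644.9, 1564.1]
No RTs fall outside the cutoffs; all 10 retained. Mean = 11045/10 = 1104.500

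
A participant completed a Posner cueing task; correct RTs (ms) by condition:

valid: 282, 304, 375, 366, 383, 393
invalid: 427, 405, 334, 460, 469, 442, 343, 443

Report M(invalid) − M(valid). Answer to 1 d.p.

64.9 ms

M(valid) = 2103/6 = 350.500
M(invalid) = 3323/8 = 415.375
Difference = 415.375 − 350.500 = 64.875 ms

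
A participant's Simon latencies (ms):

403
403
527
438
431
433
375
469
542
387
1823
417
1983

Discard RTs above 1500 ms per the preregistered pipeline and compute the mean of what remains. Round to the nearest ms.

Excluded: 1823, 1983
Retained (n=11): Σ = 4825
Mean = 4825/11 = 438.6364

439 ms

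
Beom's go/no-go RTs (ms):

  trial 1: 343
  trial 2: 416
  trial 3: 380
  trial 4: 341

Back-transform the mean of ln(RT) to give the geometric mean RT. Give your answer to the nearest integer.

369 ms

ln(RT): 5.8377, 6.0307, 5.9402, 5.8319
Mean ln(RT) = 23.6405/4 = 5.91012
Geometric mean = exp(5.91012) = 368.75 ms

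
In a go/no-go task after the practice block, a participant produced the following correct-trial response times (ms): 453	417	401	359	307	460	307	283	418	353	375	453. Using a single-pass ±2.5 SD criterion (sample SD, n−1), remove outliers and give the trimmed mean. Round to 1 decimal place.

382.2 ms

n = 12, ΣRT = 4586, M = 382.167
Σ(x−M)² = 41517.67; s = √(41517.67/11) = 61.436
Cutoffs: 382.167 ± 2.5·61.436 → [228.6, 535.8]
No RTs fall outside the cutoffs; all 12 retained. Mean = 4586/12 = 382.167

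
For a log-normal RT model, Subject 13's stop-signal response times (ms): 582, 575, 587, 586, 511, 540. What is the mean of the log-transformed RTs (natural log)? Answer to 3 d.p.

ln(RT): 6.3665, 6.3544, 6.3750, 6.3733, 6.2364, 6.2916
Σ ln(RT) = 37.9971
Mean = 37.9971/6 = 6.33285

6.333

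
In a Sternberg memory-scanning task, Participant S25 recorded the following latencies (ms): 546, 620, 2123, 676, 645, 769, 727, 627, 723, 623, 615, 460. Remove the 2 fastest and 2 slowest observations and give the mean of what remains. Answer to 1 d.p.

657.0 ms

Sorted: 460, 546, 615, 620, 623, 627, 645, 676, 723, 727, 769, 2123
Drop lowest 2 (460, 546) and highest 2 (769, 2123)
Remaining (n=8): Σ = 5256, mean = 5256/8 = 657.000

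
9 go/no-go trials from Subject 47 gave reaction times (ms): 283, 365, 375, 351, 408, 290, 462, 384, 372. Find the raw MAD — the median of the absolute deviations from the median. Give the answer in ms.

21 ms

Sorted: 283, 290, 351, 365, 372, 375, 384, 408, 462 → median = 372
|x − 372|: 89, 7, 3, 21, 36, 82, 90, 12, 0
Sorted deviations: 0, 3, 7, 12, 21, 36, 82, 89, 90 → MAD = 21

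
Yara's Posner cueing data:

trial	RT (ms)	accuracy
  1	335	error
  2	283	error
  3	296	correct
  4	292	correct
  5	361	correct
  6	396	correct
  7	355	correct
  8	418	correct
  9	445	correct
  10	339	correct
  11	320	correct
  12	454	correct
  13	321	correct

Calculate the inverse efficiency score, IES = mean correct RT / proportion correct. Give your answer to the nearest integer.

429 ms

Correct trials (n=11): 296, 292, 361, 396, 355, 418, 445, 339, 320, 454, 321
Mean correct RT = 3997/11 = 363.3636 ms
Proportion correct = 11/13
IES = 363.3636 / (11/13) = 429.430 ms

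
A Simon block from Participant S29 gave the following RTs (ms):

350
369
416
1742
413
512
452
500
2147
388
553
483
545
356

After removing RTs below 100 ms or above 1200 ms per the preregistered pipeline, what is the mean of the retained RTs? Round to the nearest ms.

Excluded: 1742, 2147
Retained (n=12): Σ = 5337
Mean = 5337/12 = 444.7500

445 ms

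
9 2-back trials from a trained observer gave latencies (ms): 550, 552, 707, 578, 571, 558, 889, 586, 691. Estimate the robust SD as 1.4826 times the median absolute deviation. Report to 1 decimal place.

38.5 ms

Sorted: 550, 552, 558, 571, 578, 586, 691, 707, 889 → median = 578
|x − 578| sorted: 0, 7, 8, 20, 26, 28, 113, 129, 311 → MAD = 26
Robust SD ≈ 1.4826 × 26 = 38.548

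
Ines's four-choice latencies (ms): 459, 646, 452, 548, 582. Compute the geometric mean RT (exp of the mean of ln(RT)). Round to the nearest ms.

ln(RT): 6.1291, 6.4708, 6.1137, 6.3063, 6.3665
Mean ln(RT) = 31.3863/5 = 6.27726
Geometric mean = exp(6.27726) = 532.33 ms

532 ms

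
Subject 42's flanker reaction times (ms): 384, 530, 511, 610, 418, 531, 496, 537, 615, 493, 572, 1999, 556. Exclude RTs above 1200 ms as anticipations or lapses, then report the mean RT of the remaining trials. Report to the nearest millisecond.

521 ms

Excluded: 1999
Retained (n=12): Σ = 6253
Mean = 6253/12 = 521.0833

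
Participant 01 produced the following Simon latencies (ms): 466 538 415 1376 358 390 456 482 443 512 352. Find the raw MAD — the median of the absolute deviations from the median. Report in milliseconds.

Sorted: 352, 358, 390, 415, 443, 456, 466, 482, 512, 538, 1376 → median = 456
|x − 456|: 10, 82, 41, 920, 98, 66, 0, 26, 13, 56, 104
Sorted deviations: 0, 10, 13, 26, 41, 56, 66, 82, 98, 104, 920 → MAD = 56

56 ms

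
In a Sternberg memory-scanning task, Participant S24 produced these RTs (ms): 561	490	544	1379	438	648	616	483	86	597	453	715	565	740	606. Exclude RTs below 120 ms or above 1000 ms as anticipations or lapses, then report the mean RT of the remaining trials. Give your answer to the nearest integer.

Excluded: 86, 1379
Retained (n=13): Σ = 7456
Mean = 7456/13 = 573.5385

574 ms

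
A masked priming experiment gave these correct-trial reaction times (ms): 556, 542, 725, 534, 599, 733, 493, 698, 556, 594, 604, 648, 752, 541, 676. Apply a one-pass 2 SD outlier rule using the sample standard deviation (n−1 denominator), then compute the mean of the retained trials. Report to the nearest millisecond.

617 ms

n = 15, ΣRT = 9251, M = 616.733
Σ(x−M)² = 96476.93; s = √(96476.93/14) = 83.013
Cutoffs: 616.733 ± 2·83.013 → [450.7, 782.8]
No RTs fall outside the cutoffs; all 15 retained. Mean = 9251/15 = 616.733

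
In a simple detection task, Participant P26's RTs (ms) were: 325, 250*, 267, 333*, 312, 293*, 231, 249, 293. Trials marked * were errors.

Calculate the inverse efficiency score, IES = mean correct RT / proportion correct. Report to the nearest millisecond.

Correct trials (n=6): 325, 267, 312, 231, 249, 293
Mean correct RT = 1677/6 = 279.5000 ms
Proportion correct = 6/9
IES = 279.5000 / (6/9) = 419.250 ms

419 ms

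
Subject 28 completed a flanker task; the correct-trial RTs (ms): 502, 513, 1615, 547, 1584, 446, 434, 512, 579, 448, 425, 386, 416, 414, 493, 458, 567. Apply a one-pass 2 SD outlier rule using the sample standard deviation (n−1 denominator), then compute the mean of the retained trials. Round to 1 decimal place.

476.0 ms

n = 17, ΣRT = 10339, M = 608.176
Σ(x−M)² = 2277462.47; s = √(2277462.47/16) = 377.282
Cutoffs: 608.176 ± 2·377.282 → [-146.4, 1362.7]
Outside: 1584, 1615 → excluded.
Retained (n=15): Σ = 7140, mean = 7140/15 = 476.000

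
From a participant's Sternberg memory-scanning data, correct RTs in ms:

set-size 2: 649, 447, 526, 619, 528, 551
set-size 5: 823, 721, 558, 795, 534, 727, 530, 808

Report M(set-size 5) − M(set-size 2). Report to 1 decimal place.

M(set-size 2) = 3320/6 = 553.333
M(set-size 5) = 5496/8 = 687.000
Difference = 687.000 − 553.333 = 133.667 ms

133.7 ms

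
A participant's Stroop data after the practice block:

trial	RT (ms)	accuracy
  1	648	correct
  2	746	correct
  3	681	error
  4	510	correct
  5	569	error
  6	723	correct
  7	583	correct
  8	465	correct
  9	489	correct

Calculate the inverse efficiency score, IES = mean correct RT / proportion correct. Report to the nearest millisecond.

765 ms

Correct trials (n=7): 648, 746, 510, 723, 583, 465, 489
Mean correct RT = 4164/7 = 594.8571 ms
Proportion correct = 7/9
IES = 594.8571 / (7/9) = 764.816 ms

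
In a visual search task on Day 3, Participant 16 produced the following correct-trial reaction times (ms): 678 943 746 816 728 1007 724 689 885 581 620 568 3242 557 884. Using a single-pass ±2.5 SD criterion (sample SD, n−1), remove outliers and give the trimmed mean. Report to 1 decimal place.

744.7 ms

n = 15, ΣRT = 13668, M = 911.200
Σ(x−M)² = 6090032.40; s = √(6090032.40/14) = 659.547
Cutoffs: 911.200 ± 2.5·659.547 → [-737.7, 2560.1]
Outside: 3242 → excluded.
Retained (n=14): Σ = 10426, mean = 10426/14 = 744.714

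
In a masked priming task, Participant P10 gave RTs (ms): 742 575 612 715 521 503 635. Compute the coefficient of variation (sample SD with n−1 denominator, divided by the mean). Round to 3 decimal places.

0.148

n = 7, Σ = 4303, M = 614.7143
Σ(x−M)² = 49517.429; s = √(49517.429/6) = 90.8455
CV = 90.8455 / 614.7143 = 0.14778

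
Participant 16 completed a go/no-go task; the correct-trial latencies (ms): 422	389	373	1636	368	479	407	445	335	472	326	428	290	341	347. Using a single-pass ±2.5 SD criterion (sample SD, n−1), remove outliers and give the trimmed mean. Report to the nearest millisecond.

387 ms

n = 15, ΣRT = 7058, M = 470.533
Σ(x−M)² = 1497803.73; s = √(1497803.73/14) = 327.087
Cutoffs: 470.533 ± 2.5·327.087 → [-347.2, 1288.3]
Outside: 1636 → excluded.
Retained (n=14): Σ = 5422, mean = 5422/14 = 387.286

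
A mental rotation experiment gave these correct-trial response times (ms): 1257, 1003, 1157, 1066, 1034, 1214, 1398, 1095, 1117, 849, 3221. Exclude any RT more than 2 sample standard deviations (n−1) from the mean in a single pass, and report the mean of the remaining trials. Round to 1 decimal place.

n = 11, ΣRT = 14411, M = 1310.091
Σ(x−M)² = 4221054.91; s = √(4221054.91/10) = 649.696
Cutoffs: 1310.091 ± 2·649.696 → [10.7, 2609.5]
Outside: 3221 → excluded.
Retained (n=10): Σ = 11190, mean = 11190/10 = 1119.000

1119.0 ms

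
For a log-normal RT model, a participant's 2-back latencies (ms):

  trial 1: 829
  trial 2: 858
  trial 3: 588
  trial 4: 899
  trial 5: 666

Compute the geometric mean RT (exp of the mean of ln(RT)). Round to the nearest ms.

ln(RT): 6.7202, 6.7546, 6.3767, 6.8013, 6.5013
Mean ln(RT) = 33.1541/5 = 6.63082
Geometric mean = exp(6.63082) = 758.11 ms

758 ms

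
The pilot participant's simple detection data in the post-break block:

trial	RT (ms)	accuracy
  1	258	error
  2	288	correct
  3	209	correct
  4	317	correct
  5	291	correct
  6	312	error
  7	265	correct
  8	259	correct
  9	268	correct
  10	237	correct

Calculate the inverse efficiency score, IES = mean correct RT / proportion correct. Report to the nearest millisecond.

Correct trials (n=8): 288, 209, 317, 291, 265, 259, 268, 237
Mean correct RT = 2134/8 = 266.7500 ms
Proportion correct = 8/10
IES = 266.7500 / (8/10) = 333.438 ms

333 ms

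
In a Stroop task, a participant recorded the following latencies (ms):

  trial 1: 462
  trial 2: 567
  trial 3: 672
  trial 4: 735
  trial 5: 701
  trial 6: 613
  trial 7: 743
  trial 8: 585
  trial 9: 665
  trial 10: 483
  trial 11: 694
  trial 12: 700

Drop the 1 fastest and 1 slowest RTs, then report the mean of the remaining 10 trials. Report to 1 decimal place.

Sorted: 462, 483, 567, 585, 613, 665, 672, 694, 700, 701, 735, 743
Drop lowest 1 (462) and highest 1 (743)
Remaining (n=10): Σ = 6415, mean = 6415/10 = 641.500

641.5 ms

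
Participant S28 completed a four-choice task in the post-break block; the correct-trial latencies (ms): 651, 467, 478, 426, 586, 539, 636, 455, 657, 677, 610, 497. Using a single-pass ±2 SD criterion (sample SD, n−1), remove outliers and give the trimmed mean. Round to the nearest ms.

n = 12, ΣRT = 6679, M = 556.583
Σ(x−M)² = 88954.92; s = √(88954.92/11) = 89.927
Cutoffs: 556.583 ± 2·89.927 → [376.7, 736.4]
No RTs fall outside the cutoffs; all 12 retained. Mean = 6679/12 = 556.583

557 ms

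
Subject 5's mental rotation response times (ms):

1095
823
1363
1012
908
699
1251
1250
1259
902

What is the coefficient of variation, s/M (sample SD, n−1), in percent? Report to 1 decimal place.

21.0%

n = 10, Σ = 10562, M = 1056.2000
Σ(x−M)² = 441933.600; s = √(441933.600/9) = 221.5936
CV = 221.5936 / 1056.2000 = 0.20980 = 20.980%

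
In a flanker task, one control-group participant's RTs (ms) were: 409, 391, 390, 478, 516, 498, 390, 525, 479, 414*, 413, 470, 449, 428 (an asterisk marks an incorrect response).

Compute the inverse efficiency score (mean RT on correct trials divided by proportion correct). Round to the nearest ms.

483 ms

Correct trials (n=13): 409, 391, 390, 478, 516, 498, 390, 525, 479, 413, 470, 449, 428
Mean correct RT = 5836/13 = 448.9231 ms
Proportion correct = 13/14
IES = 448.9231 / (13/14) = 483.456 ms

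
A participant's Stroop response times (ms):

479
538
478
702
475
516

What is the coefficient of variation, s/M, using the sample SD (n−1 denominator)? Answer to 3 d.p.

0.164

n = 6, Σ = 3188, M = 531.3333
Σ(x−M)² = 38163.333; s = √(38163.333/5) = 87.3651
CV = 87.3651 / 531.3333 = 0.16443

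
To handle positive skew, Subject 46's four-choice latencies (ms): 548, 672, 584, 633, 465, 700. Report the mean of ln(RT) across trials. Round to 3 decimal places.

6.388

ln(RT): 6.3063, 6.5103, 6.3699, 6.4505, 6.1420, 6.5511
Σ ln(RT) = 38.3300
Mean = 38.3300/6 = 6.38834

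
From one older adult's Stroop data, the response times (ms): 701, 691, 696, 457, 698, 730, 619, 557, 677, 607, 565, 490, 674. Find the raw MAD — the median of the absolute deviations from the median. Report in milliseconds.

Sorted: 457, 490, 557, 565, 607, 619, 674, 677, 691, 696, 698, 701, 730 → median = 674
|x − 674|: 27, 17, 22, 217, 24, 56, 55, 117, 3, 67, 109, 184, 0
Sorted deviations: 0, 3, 17, 22, 24, 27, 55, 56, 67, 109, 117, 184, 217 → MAD = 55

55 ms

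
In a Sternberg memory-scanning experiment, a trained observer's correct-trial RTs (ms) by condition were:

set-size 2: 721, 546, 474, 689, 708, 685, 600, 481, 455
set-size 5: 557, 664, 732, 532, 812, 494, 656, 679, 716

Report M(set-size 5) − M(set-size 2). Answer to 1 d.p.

M(set-size 2) = 5359/9 = 595.444
M(set-size 5) = 5842/9 = 649.111
Difference = 649.111 − 595.444 = 53.667 ms

53.7 ms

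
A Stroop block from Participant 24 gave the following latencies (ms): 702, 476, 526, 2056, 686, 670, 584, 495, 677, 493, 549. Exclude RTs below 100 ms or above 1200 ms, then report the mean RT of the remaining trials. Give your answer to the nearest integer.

586 ms

Excluded: 2056
Retained (n=10): Σ = 5858
Mean = 5858/10 = 585.8000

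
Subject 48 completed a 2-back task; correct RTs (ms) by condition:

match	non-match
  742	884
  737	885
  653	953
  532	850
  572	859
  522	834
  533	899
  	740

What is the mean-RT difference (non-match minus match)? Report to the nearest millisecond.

250 ms

M(match) = 4291/7 = 613.000
M(non-match) = 6904/8 = 863.000
Difference = 863.000 − 613.000 = 250.000 ms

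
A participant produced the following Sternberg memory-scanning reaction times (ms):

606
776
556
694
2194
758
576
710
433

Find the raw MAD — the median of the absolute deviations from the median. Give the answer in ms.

88 ms

Sorted: 433, 556, 576, 606, 694, 710, 758, 776, 2194 → median = 694
|x − 694|: 88, 82, 138, 0, 1500, 64, 118, 16, 261
Sorted deviations: 0, 16, 64, 82, 88, 118, 138, 261, 1500 → MAD = 88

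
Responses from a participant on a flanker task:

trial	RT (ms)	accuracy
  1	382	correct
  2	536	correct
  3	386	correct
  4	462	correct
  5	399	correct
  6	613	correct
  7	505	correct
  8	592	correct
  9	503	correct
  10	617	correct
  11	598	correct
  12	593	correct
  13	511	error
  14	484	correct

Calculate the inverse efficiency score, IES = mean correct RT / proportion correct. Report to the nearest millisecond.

553 ms

Correct trials (n=13): 382, 536, 386, 462, 399, 613, 505, 592, 503, 617, 598, 593, 484
Mean correct RT = 6670/13 = 513.0769 ms
Proportion correct = 13/14
IES = 513.0769 / (13/14) = 552.544 ms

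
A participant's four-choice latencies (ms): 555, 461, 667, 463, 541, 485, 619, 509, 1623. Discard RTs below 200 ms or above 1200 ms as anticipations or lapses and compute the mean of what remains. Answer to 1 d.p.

Excluded: 1623
Retained (n=8): Σ = 4300
Mean = 4300/8 = 537.5000

537.5 ms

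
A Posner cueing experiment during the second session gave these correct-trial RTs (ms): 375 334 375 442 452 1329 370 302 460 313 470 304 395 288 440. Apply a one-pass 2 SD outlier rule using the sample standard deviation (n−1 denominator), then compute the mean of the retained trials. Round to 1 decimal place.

380.0 ms

n = 15, ΣRT = 6649, M = 443.267
Σ(x−M)² = 894992.93; s = √(894992.93/14) = 252.840
Cutoffs: 443.267 ± 2·252.840 → [-62.4, 948.9]
Outside: 1329 → excluded.
Retained (n=14): Σ = 5320, mean = 5320/14 = 380.000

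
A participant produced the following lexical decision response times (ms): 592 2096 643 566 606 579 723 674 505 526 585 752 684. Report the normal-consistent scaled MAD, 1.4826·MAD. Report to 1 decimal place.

100.8 ms

Sorted: 505, 526, 566, 579, 585, 592, 606, 643, 674, 684, 723, 752, 2096 → median = 606
|x − 606| sorted: 0, 14, 21, 27, 37, 40, 68, 78, 80, 101, 117, 146, 1490 → MAD = 68
Robust SD ≈ 1.4826 × 68 = 100.817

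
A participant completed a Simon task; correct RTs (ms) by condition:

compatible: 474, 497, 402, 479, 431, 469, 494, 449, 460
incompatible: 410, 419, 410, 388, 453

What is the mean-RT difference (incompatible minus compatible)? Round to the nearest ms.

-46 ms

M(compatible) = 4155/9 = 461.667
M(incompatible) = 2080/5 = 416.000
Difference = 416.000 − 461.667 = -45.667 ms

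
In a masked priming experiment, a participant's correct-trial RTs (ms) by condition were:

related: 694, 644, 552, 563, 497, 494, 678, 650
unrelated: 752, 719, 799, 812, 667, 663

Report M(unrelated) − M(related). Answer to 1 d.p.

M(related) = 4772/8 = 596.500
M(unrelated) = 4412/6 = 735.333
Difference = 735.333 − 596.500 = 138.833 ms

138.8 ms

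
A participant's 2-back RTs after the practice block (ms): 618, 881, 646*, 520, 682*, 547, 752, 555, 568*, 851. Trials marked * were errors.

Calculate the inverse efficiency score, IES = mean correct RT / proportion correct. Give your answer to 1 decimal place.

964.1 ms

Correct trials (n=7): 618, 881, 520, 547, 752, 555, 851
Mean correct RT = 4724/7 = 674.8571 ms
Proportion correct = 7/10
IES = 674.8571 / (7/10) = 964.082 ms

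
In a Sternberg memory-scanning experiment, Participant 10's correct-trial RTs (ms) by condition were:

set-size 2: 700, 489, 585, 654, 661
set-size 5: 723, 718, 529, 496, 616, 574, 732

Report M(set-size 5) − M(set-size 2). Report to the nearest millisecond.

9 ms

M(set-size 2) = 3089/5 = 617.800
M(set-size 5) = 4388/7 = 626.857
Difference = 626.857 − 617.800 = 9.057 ms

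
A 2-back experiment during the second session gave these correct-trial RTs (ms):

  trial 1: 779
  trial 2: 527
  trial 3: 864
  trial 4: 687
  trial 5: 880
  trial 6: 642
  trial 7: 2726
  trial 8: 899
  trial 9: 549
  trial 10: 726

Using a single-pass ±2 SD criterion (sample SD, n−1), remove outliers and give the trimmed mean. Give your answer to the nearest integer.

n = 10, ΣRT = 9279, M = 927.900
Σ(x−M)² = 3747368.90; s = √(3747368.90/9) = 645.271
Cutoffs: 927.900 ± 2·645.271 → [-362.6, 2218.4]
Outside: 2726 → excluded.
Retained (n=9): Σ = 6553, mean = 6553/9 = 728.111

728 ms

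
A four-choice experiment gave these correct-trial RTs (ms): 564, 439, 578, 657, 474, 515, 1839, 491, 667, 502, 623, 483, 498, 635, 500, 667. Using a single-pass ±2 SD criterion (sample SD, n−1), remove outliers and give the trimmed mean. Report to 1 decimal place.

n = 16, ΣRT = 10132, M = 633.250
Σ(x−M)² = 1637793.00; s = √(1637793.00/15) = 330.433
Cutoffs: 633.250 ± 2·330.433 → [-27.6, 1294.1]
Outside: 1839 → excluded.
Retained (n=15): Σ = 8293, mean = 8293/15 = 552.867

552.9 ms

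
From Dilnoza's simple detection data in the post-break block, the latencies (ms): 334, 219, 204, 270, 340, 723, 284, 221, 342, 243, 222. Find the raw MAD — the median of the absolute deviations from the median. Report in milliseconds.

51 ms

Sorted: 204, 219, 221, 222, 243, 270, 284, 334, 340, 342, 723 → median = 270
|x − 270|: 64, 51, 66, 0, 70, 453, 14, 49, 72, 27, 48
Sorted deviations: 0, 14, 27, 48, 49, 51, 64, 66, 70, 72, 453 → MAD = 51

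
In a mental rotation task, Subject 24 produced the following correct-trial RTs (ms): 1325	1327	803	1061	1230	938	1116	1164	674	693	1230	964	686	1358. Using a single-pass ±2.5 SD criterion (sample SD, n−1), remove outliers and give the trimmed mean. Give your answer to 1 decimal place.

n = 14, ΣRT = 14569, M = 1040.643
Σ(x−M)² = 810535.21; s = √(810535.21/13) = 249.698
Cutoffs: 1040.643 ± 2.5·249.698 → [416.4, 1664.9]
No RTs fall outside the cutoffs; all 14 retained. Mean = 14569/14 = 1040.643

1040.6 ms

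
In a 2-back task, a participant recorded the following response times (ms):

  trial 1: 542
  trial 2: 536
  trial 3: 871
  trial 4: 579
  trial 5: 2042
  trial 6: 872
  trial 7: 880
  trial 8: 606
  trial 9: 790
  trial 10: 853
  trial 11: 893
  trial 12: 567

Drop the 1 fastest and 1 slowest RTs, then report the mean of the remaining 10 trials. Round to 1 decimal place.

Sorted: 536, 542, 567, 579, 606, 790, 853, 871, 872, 880, 893, 2042
Drop lowest 1 (536) and highest 1 (2042)
Remaining (n=10): Σ = 7453, mean = 7453/10 = 745.300

745.3 ms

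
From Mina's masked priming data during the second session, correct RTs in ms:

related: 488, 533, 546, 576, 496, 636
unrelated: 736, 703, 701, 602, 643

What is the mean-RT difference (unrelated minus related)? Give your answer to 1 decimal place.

M(related) = 3275/6 = 545.833
M(unrelated) = 3385/5 = 677.000
Difference = 677.000 − 545.833 = 131.167 ms

131.2 ms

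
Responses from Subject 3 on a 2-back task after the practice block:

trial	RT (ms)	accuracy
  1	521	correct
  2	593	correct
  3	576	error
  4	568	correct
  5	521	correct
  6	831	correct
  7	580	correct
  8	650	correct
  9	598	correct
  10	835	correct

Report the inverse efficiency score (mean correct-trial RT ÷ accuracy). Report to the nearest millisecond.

Correct trials (n=9): 521, 593, 568, 521, 831, 580, 650, 598, 835
Mean correct RT = 5697/9 = 633.0000 ms
Proportion correct = 9/10
IES = 633.0000 / (9/10) = 703.333 ms

703 ms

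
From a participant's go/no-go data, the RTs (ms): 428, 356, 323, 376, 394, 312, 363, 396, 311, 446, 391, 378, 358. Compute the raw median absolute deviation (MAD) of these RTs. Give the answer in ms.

20 ms

Sorted: 311, 312, 323, 356, 358, 363, 376, 378, 391, 394, 396, 428, 446 → median = 376
|x − 376|: 52, 20, 53, 0, 18, 64, 13, 20, 65, 70, 15, 2, 18
Sorted deviations: 0, 2, 13, 15, 18, 18, 20, 20, 52, 53, 64, 65, 70 → MAD = 20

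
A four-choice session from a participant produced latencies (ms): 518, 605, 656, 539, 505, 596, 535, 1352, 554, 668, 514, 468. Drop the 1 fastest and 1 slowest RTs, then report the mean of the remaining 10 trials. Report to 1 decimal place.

Sorted: 468, 505, 514, 518, 535, 539, 554, 596, 605, 656, 668, 1352
Drop lowest 1 (468) and highest 1 (1352)
Remaining (n=10): Σ = 5690, mean = 5690/10 = 569.000

569.0 ms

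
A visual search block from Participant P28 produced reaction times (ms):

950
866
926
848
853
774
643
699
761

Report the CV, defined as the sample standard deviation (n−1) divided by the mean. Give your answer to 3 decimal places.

0.125

n = 9, Σ = 7320, M = 813.3333
Σ(x−M)² = 83292.000; s = √(83292.000/8) = 102.0368
CV = 102.0368 / 813.3333 = 0.12546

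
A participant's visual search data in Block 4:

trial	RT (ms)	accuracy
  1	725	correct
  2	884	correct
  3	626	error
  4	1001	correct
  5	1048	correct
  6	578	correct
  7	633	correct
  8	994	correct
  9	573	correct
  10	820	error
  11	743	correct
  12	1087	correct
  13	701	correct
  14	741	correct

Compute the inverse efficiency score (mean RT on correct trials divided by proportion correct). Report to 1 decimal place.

943.8 ms

Correct trials (n=12): 725, 884, 1001, 1048, 578, 633, 994, 573, 743, 1087, 701, 741
Mean correct RT = 9708/12 = 809.0000 ms
Proportion correct = 12/14
IES = 809.0000 / (12/14) = 943.833 ms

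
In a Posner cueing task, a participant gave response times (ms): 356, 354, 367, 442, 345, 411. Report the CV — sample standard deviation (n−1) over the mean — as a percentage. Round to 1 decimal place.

10.2%

n = 6, Σ = 2275, M = 379.1667
Σ(x−M)² = 7446.833; s = √(7446.833/5) = 38.5923
CV = 38.5923 / 379.1667 = 0.10178 = 10.178%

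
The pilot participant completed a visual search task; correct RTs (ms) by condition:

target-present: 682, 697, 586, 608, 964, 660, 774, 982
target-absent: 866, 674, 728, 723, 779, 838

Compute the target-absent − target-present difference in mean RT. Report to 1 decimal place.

M(target-present) = 5953/8 = 744.125
M(target-absent) = 4608/6 = 768.000
Difference = 768.000 − 744.125 = 23.875 ms

23.9 ms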